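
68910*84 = 5788440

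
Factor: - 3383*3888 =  - 13153104  =  - 2^4*3^5*17^1*199^1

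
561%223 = 115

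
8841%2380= 1701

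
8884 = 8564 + 320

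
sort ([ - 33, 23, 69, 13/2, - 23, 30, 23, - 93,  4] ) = [- 93, - 33,-23,  4, 13/2,23, 23, 30, 69]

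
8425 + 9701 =18126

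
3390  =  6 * 565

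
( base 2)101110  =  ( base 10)46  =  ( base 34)1C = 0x2E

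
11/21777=11/21777 =0.00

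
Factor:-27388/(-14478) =2^1* 3^( - 1)*19^( - 1)*41^1*127^(-1)* 167^1 = 13694/7239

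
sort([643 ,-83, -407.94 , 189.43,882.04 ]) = [ - 407.94,-83,189.43,643,882.04]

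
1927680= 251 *7680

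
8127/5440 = 8127/5440 = 1.49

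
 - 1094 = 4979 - 6073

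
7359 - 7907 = - 548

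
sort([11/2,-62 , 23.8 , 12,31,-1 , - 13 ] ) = [  -  62, - 13 , - 1, 11/2, 12, 23.8,  31 ] 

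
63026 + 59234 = 122260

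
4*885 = 3540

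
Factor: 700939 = 113^1 * 6203^1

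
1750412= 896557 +853855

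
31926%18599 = 13327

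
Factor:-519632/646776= - 2^1 * 3^ ( -2)*13^( - 1 )*47^1 = -  94/117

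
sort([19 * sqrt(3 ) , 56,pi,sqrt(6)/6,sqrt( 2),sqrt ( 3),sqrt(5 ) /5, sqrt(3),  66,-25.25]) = [ - 25.25, sqrt(6) /6,  sqrt( 5)/5, sqrt(2), sqrt(  3),  sqrt(3), pi, 19*sqrt(3 ),56 , 66 ]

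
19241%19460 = 19241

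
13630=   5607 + 8023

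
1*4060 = 4060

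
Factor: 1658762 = 2^1*7^1 * 109^1*1087^1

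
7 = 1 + 6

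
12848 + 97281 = 110129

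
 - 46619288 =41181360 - 87800648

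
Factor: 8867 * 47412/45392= 2^(  -  2)* 3^3*439^1*2837^(-1 )*8867^1 = 105100551/11348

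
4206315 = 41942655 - 37736340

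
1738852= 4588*379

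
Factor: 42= 2^1*3^1*7^1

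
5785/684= 8 + 313/684  =  8.46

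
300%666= 300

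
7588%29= 19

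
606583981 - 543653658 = 62930323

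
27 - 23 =4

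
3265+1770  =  5035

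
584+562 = 1146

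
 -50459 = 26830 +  - 77289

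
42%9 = 6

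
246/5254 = 123/2627 = 0.05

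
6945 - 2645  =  4300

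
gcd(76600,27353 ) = 1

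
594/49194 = 11/911  =  0.01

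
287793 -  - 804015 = 1091808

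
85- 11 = 74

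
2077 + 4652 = 6729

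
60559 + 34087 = 94646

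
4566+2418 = 6984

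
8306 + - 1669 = 6637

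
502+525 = 1027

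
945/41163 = 315/13721 = 0.02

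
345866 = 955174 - 609308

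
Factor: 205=5^1*41^1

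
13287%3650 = 2337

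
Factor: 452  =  2^2*113^1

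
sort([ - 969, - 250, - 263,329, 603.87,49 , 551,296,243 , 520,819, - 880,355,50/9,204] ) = [ - 969, - 880,  -  263, - 250,50/9,  49,  204,243,296,329,355,520 , 551,  603.87  ,  819 ]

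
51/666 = 17/222 = 0.08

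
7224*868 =6270432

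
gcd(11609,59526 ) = 1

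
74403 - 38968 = 35435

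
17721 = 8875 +8846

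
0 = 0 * 4534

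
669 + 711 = 1380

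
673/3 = 673/3 = 224.33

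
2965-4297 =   -  1332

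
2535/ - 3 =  - 845/1=   -845.00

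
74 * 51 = 3774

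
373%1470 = 373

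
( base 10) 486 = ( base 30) G6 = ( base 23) L3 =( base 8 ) 746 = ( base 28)ha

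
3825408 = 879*4352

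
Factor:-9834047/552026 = - 2^(- 1) * 19^( - 1 ) * 73^ (-1 ) * 199^( - 1)*9834047^1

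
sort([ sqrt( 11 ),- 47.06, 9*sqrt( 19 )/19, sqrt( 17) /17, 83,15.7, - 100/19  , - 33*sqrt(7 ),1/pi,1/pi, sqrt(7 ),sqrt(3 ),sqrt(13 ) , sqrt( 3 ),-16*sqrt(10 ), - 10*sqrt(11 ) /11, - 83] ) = [-33*sqrt(7 ), - 83, - 16*sqrt(10 ), - 47.06, - 100/19, - 10 * sqrt( 11)/11, sqrt(17 ) /17,  1/pi,1/pi,sqrt( 3), sqrt(3 ), 9*sqrt( 19 ) /19, sqrt ( 7 ),sqrt(11), sqrt(13 ),15.7,  83] 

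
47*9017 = 423799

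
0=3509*0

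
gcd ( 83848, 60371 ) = 1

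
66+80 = 146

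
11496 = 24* 479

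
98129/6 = 98129/6= 16354.83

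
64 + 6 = 70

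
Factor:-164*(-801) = 2^2 * 3^2*41^1*89^1 = 131364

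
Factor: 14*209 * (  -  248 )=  -725648 = - 2^4 * 7^1*11^1 * 19^1* 31^1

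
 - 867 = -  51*17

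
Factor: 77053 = 29^1 *2657^1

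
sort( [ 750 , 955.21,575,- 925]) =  [ - 925, 575, 750,  955.21]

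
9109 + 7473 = 16582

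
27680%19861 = 7819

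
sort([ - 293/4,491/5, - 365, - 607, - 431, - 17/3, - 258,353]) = [ - 607 ,-431, - 365,  -  258,  -  293/4,-17/3,491/5, 353]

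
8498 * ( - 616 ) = - 5234768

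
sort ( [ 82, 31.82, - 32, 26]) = [  -  32, 26,31.82 , 82 ] 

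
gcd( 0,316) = 316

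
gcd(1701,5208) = 21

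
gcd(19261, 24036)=1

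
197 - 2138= -1941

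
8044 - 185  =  7859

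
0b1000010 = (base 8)102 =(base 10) 66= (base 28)2A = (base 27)2c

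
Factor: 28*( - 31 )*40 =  - 34720 = - 2^5 * 5^1* 7^1*31^1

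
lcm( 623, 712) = 4984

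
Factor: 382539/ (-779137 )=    -3^1*29^1*4397^1*779137^ ( - 1)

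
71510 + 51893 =123403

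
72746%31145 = 10456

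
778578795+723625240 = 1502204035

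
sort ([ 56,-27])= [-27, 56] 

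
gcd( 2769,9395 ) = 1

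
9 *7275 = 65475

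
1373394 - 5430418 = - 4057024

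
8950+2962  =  11912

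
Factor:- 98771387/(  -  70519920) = 2^( - 4)*3^( - 1)*5^( - 1 ) *11^1*13^1*43^1*131^( - 1 )*2243^(- 1)*16063^1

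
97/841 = 97/841 = 0.12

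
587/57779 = 587/57779 =0.01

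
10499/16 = 656+3/16 = 656.19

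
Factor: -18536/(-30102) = 2^2 * 3^( - 1)*7^1*29^ ( - 1)*173^ (-1 ) *331^1 = 9268/15051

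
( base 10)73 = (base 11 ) 67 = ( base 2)1001001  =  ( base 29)2F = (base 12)61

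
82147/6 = 82147/6 = 13691.17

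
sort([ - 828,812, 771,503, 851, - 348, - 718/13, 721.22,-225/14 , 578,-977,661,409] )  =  [ - 977,- 828,-348,-718/13 ,  -  225/14, 409, 503, 578,661,721.22,771, 812,  851 ]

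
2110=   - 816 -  - 2926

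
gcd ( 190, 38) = 38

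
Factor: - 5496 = - 2^3*3^1*229^1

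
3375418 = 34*99277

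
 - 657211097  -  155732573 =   -  812943670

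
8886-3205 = 5681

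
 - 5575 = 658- 6233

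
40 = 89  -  49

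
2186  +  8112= 10298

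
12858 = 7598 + 5260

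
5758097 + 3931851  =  9689948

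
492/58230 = 82/9705 = 0.01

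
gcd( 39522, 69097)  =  7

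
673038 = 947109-274071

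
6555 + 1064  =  7619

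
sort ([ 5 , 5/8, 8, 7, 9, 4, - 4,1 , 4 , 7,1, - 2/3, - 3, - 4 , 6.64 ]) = [ - 4 , - 4, - 3, - 2/3, 5/8, 1, 1,4,4, 5, 6.64, 7 , 7,8, 9 ]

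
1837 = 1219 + 618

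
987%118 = 43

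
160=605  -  445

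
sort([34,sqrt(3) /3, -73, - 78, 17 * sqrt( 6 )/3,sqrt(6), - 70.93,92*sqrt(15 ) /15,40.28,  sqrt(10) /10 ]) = [-78, - 73, -70.93,sqrt( 10)/10,sqrt(3)/3,sqrt(6),17*sqrt(6)/3, 92*sqrt( 15 ) /15,34,40.28]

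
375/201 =1 +58/67  =  1.87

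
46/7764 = 23/3882 = 0.01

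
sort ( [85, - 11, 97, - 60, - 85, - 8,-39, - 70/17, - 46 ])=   [-85, -60, - 46,-39, - 11, - 8,  -  70/17,85, 97]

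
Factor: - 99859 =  - 99859^1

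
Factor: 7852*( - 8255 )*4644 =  - 301015999440 = - 2^4 * 3^3*5^1*13^2*43^1 * 127^1 * 151^1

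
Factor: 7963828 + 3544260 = 2^3*79^1 * 131^1 * 139^1 = 11508088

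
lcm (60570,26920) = 242280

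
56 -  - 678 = 734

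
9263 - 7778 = 1485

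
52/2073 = 52/2073 = 0.03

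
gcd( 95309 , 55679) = 1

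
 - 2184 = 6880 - 9064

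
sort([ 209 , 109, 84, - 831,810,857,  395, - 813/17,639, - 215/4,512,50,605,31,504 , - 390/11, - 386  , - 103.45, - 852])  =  [ - 852, - 831, - 386, - 103.45, - 215/4 ,-813/17, - 390/11, 31,50, 84 , 109, 209, 395,504,512,605, 639,810,857]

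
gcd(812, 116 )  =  116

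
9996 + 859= 10855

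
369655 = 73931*5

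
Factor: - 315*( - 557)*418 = 2^1*3^2*5^1*7^1*11^1 * 19^1*557^1  =  73340190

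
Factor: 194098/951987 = 2^1*3^( - 1)*107^1*223^( - 1) *907^1*1423^(-1)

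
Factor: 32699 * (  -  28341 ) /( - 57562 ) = 926722359/57562 = 2^(-1)*3^2  *17^(  -  1)*19^1*47^1 * 67^1*1693^( - 1)*1721^1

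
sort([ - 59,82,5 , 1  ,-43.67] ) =[ - 59 ,  -  43.67,1, 5,  82] 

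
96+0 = 96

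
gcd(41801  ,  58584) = 1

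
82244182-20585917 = 61658265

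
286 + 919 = 1205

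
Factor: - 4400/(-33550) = 8/61 = 2^3*61^ ( - 1)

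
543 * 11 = 5973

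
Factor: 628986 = 2^1*3^1*104831^1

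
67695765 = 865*78261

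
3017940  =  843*3580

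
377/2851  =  377/2851  =  0.13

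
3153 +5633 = 8786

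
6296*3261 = 20531256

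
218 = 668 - 450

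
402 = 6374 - 5972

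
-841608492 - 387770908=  - 1229379400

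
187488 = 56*3348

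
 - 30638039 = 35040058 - 65678097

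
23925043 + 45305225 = 69230268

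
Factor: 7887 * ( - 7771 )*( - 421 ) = 25803038217 = 3^1*11^1*19^1*239^1*409^1*421^1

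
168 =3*56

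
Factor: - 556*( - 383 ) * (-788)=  - 167803024  =  - 2^4 *139^1*197^1*383^1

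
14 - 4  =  10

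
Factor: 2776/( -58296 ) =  - 3^ ( - 1) * 7^ (-1 )  =  - 1/21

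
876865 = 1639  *535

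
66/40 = 33/20  =  1.65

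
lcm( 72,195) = 4680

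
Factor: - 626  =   - 2^1*313^1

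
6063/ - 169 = -36+21/169= - 35.88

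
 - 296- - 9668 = 9372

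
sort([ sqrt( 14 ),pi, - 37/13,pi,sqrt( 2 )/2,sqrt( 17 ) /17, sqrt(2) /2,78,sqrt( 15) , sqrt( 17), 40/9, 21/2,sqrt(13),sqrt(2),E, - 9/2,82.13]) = [-9/2, - 37/13, sqrt(17) /17,sqrt( 2)/2,sqrt ( 2) /2,sqrt( 2 ),E,pi, pi, sqrt( 13),sqrt(14), sqrt( 15),  sqrt( 17),40/9,21/2,78,82.13]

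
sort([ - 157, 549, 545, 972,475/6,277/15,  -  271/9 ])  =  [ - 157, - 271/9,277/15,475/6, 545, 549,  972 ] 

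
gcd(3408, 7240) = 8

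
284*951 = 270084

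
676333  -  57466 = 618867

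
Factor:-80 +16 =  - 2^6 = - 64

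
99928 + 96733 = 196661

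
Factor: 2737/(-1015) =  - 5^( - 1 )*17^1*23^1*29^ ( - 1) = - 391/145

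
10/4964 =5/2482 =0.00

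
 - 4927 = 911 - 5838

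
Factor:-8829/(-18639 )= 3^2*19^( -1) = 9/19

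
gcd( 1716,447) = 3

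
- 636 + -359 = - 995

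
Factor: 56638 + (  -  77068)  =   - 20430 = - 2^1 * 3^2*5^1*227^1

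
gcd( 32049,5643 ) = 27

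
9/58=9/58   =  0.16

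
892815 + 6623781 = 7516596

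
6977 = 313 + 6664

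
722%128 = 82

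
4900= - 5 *( - 980 )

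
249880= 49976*5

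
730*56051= 40917230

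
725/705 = 145/141 =1.03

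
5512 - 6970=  - 1458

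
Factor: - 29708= - 2^2 *7^1*1061^1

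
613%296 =21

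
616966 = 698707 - 81741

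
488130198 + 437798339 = 925928537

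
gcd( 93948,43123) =1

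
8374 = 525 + 7849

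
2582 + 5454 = 8036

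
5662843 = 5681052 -18209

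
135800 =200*679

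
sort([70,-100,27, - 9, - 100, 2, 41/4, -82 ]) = [ - 100,-100, - 82,  -  9 , 2,41/4,27 , 70]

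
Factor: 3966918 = 2^1*3^1*37^1*107^1 * 167^1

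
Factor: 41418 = 2^1*3^3 * 13^1*59^1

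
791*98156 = 77641396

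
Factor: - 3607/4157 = - 3607^1*4157^(-1)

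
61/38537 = 61/38537  =  0.00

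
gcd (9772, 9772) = 9772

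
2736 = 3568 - 832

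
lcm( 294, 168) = 1176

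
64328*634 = 40783952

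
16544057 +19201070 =35745127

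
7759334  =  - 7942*( - 977 ) 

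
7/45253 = 7/45253 = 0.00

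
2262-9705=-7443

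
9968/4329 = 9968/4329= 2.30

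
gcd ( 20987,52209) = 1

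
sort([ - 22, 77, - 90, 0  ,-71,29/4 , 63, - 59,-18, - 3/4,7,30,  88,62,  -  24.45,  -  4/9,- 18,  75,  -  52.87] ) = [ - 90,-71, - 59, - 52.87  , -24.45, - 22, - 18, - 18, - 3/4,  -  4/9,0 , 7,29/4,30,62,  63,75,77,88]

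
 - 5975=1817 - 7792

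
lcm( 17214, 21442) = 1222194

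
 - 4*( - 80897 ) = 323588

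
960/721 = 960/721  =  1.33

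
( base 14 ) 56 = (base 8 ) 114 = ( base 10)76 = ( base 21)3d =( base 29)2I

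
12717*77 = 979209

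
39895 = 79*505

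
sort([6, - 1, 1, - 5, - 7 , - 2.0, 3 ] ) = [ - 7, - 5, - 2.0, - 1, 1, 3,  6 ] 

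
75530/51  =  75530/51 = 1480.98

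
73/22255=73/22255 = 0.00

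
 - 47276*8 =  - 378208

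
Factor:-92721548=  - 2^2 *23180387^1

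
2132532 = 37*57636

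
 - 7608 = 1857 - 9465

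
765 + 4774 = 5539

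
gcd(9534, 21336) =42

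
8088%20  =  8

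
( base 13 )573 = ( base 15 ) 429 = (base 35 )qt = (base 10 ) 939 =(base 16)3ab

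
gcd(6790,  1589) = 7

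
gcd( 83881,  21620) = 23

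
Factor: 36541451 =36541451^1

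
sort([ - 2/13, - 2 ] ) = [ - 2, - 2/13 ]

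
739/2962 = 739/2962 = 0.25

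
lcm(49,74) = 3626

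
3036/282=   10 + 36/47 = 10.77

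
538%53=8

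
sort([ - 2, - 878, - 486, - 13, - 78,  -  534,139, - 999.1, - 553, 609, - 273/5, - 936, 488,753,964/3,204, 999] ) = [ - 999.1, - 936, - 878,-553,-534, - 486,-78, - 273/5, - 13, - 2,139, 204 , 964/3 , 488,609, 753,999] 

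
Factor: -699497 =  -443^1 * 1579^1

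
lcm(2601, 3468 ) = 10404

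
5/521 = 5/521=0.01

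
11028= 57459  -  46431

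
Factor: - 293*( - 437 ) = 19^1 * 23^1 * 293^1 =128041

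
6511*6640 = 43233040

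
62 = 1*62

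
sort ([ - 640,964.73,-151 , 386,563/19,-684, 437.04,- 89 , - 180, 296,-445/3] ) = [ - 684 ,-640,-180, -151, - 445/3, - 89,563/19,  296 , 386,437.04 , 964.73] 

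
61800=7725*8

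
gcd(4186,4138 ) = 2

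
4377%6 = 3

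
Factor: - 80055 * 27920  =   - 2^4*3^3*5^2 * 349^1 * 593^1 = - 2235135600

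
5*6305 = 31525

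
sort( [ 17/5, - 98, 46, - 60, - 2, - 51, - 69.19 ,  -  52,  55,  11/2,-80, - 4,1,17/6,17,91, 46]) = [-98, - 80, - 69.19, - 60,-52,-51, - 4,- 2,1,17/6,17/5,  11/2,  17,46,46,  55, 91]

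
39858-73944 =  - 34086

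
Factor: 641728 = 2^6*37^1*271^1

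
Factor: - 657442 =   -  2^1*328721^1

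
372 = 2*186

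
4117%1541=1035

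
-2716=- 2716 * 1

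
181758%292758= 181758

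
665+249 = 914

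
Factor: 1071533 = 1071533^1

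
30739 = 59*521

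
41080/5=8216 =8216.00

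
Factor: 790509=3^1 * 263503^1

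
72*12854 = 925488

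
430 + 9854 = 10284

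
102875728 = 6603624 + 96272104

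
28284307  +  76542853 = 104827160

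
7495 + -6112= 1383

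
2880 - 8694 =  - 5814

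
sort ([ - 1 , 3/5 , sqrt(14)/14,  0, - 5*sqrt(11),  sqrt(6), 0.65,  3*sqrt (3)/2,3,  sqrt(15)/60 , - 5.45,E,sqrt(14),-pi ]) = [- 5*sqrt ( 11 ), - 5.45, - pi , - 1,  0, sqrt(15 ) /60 , sqrt(14)/14,  3/5 , 0.65, sqrt(6), 3*sqrt( 3)/2 , E,3, sqrt( 14)]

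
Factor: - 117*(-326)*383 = 14608386= 2^1 * 3^2*13^1*163^1 *383^1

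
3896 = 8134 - 4238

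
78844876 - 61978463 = 16866413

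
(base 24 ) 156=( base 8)1276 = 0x2BE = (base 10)702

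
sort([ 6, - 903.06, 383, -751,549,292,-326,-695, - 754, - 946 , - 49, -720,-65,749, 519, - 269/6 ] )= [ - 946, - 903.06,- 754, - 751,  -  720,- 695,  -  326,  -  65, -49 , - 269/6,6,292,383 , 519,549, 749 ] 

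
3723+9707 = 13430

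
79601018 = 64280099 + 15320919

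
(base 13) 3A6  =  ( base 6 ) 2551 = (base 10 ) 643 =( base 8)1203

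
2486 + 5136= 7622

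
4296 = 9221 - 4925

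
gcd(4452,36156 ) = 12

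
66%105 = 66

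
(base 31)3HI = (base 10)3428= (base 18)aa8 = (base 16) D64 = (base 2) 110101100100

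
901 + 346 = 1247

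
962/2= 481= 481.00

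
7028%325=203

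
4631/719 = 6 + 317/719 = 6.44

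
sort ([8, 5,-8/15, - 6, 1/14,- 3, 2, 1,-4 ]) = [-6,-4, - 3 ,- 8/15,  1/14, 1, 2, 5 , 8]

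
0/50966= 0 = 0.00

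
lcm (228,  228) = 228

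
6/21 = 2/7=0.29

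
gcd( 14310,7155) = 7155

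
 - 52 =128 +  - 180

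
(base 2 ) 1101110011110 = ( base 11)5348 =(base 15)2165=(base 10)7070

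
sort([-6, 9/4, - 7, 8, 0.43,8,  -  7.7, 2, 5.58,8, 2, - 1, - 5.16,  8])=[ - 7.7,-7,- 6, - 5.16, - 1, 0.43,2, 2 , 9/4 , 5.58,  8,  8 , 8, 8 ] 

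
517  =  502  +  15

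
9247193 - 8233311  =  1013882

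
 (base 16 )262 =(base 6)2454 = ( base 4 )21202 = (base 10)610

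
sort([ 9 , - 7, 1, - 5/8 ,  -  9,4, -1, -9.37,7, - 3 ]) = [ - 9.37,  -  9,-7, - 3, - 1,-5/8, 1, 4,7, 9 ]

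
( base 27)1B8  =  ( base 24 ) 1J2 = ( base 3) 1102022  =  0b10000001010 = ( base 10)1034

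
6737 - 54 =6683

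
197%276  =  197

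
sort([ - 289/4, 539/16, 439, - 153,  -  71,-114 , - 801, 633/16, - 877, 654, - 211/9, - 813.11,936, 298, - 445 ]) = [ - 877,- 813.11, - 801,  -  445, - 153, -114,-289/4 , - 71, - 211/9, 539/16, 633/16,298,  439, 654,936] 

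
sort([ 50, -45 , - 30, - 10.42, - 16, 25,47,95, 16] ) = [  -  45,-30,-16, - 10.42,16, 25,47,50,95]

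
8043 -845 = 7198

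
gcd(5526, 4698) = 18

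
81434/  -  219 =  - 372+ 34/219  =  -371.84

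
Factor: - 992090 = -2^1*5^1*11^1*29^1 *311^1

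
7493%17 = 13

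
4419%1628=1163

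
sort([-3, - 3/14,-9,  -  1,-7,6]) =[-9, - 7, - 3,  -  1, - 3/14,6]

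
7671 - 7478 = 193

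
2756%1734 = 1022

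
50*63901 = 3195050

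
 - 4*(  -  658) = 2632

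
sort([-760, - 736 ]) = [ - 760, - 736]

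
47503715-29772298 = 17731417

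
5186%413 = 230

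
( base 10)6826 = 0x1AAA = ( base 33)68S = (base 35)5K1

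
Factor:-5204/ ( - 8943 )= 2^2 * 3^( - 1)*11^( - 1)*271^(-1)* 1301^1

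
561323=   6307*89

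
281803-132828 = 148975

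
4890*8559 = 41853510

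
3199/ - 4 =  - 3199/4 = - 799.75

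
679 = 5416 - 4737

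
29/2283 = 29/2283 =0.01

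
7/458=7/458= 0.02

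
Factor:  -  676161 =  - 3^3*79^1 * 317^1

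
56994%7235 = 6349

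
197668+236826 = 434494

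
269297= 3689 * 73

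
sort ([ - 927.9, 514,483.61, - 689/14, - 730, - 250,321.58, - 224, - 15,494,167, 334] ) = [ - 927.9, - 730, - 250,-224 ,-689/14, - 15, 167,321.58,334 , 483.61, 494,  514]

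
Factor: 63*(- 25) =-1575 = - 3^2*5^2*7^1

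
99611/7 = 99611/7 = 14230.14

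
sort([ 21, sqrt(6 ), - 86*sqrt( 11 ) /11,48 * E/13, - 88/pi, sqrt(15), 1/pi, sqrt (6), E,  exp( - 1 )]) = [  -  88/pi, - 86*sqrt(11)/11, 1/pi, exp ( - 1 ),sqrt(6 ), sqrt ( 6), E , sqrt(  15),48 *E/13,21] 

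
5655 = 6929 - 1274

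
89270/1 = 89270 = 89270.00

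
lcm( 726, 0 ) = 0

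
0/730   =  0= 0.00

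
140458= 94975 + 45483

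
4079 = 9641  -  5562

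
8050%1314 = 166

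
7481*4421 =33073501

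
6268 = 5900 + 368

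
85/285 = 17/57= 0.30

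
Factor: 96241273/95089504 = 2^( - 5 )*4027^1 * 23899^1*2971547^( - 1)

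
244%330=244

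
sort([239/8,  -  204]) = [- 204, 239/8 ]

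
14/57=14/57= 0.25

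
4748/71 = 4748/71 = 66.87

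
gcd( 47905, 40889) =1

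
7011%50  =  11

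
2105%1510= 595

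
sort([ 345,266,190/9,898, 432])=[ 190/9, 266, 345,432,898 ] 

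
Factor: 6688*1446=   9670848 = 2^6*3^1*11^1*19^1*241^1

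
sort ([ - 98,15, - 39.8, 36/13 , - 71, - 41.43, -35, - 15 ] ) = [-98, - 71 ,-41.43, -39.8, - 35, - 15,36/13, 15]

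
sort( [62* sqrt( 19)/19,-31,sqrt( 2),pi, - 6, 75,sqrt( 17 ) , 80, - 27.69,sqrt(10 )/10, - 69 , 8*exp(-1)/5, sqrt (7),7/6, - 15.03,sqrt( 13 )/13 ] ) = [-69, -31,-27.69,  -  15.03,  -  6,sqrt(13 )/13,sqrt( 10)/10,8*exp( - 1)/5,7/6, sqrt( 2),sqrt(7),pi,sqrt( 17), 62*sqrt( 19 ) /19,  75,80] 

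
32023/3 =10674+ 1/3 = 10674.33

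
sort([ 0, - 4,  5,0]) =[-4, 0,  0,  5 ] 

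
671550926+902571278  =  1574122204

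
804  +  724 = 1528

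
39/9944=39/9944  =  0.00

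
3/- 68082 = - 1 + 22693/22694= - 0.00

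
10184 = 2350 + 7834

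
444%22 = 4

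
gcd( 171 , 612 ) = 9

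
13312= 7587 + 5725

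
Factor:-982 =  - 2^1* 491^1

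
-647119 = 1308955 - 1956074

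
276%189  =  87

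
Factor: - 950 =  - 2^1*5^2*19^1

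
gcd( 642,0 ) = 642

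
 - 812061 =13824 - 825885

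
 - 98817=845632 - 944449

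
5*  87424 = 437120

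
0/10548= 0 = 0.00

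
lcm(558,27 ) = 1674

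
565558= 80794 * 7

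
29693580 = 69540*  427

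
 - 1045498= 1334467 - 2379965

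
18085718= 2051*8818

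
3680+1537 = 5217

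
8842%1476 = 1462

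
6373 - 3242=3131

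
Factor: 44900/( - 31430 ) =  - 10/7  =  -2^1*5^1*7^( - 1 )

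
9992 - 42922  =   - 32930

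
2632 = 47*56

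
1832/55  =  33 + 17/55 = 33.31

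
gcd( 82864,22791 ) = 1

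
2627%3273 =2627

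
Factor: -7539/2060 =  - 2^( - 2 )* 3^1*5^( - 1 )*7^1*103^(-1 )*359^1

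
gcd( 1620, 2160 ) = 540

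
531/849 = 177/283 =0.63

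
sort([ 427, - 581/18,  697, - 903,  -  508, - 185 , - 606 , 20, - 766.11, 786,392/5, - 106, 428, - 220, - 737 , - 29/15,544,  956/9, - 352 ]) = [  -  903,  -  766.11, - 737, - 606, - 508, - 352, - 220, - 185, - 106, - 581/18, - 29/15, 20,392/5,956/9,427,428, 544,697, 786 ]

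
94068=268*351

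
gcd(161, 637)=7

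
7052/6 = 1175+1/3= 1175.33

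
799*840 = 671160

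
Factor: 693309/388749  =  59^1  *101^ ( - 1)*1283^( - 1 ) * 3917^1= 231103/129583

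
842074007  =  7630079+834443928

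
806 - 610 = 196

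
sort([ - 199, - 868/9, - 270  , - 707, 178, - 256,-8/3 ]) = [ - 707, - 270, - 256,  -  199, - 868/9, - 8/3,  178 ]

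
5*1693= 8465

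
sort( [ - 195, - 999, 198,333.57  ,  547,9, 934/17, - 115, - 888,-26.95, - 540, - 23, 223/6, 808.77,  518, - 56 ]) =[ - 999, - 888, - 540, - 195, - 115 , - 56,-26.95, - 23,9,  223/6,934/17,198 , 333.57, 518, 547, 808.77] 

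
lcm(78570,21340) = 1728540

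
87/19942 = 87/19942  =  0.00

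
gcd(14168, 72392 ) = 8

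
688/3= 229 + 1/3 =229.33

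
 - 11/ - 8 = 11/8 = 1.38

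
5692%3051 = 2641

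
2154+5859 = 8013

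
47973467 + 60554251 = 108527718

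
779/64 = 12 + 11/64 =12.17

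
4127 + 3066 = 7193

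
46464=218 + 46246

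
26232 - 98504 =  - 72272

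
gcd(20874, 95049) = 3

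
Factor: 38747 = 38747^1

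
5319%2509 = 301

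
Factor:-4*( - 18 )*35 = 2^3*3^2 * 5^1*7^1 = 2520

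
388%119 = 31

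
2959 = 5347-2388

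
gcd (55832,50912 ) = 8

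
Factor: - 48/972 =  - 2^2*3^(-4 ) = -4/81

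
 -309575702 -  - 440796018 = 131220316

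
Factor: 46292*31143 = 1441671756 = 2^2 * 3^1 * 7^1*71^1*163^1*1483^1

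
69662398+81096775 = 150759173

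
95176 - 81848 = 13328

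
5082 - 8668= - 3586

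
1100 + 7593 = 8693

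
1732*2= 3464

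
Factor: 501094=2^1 * 11^1*22777^1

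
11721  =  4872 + 6849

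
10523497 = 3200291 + 7323206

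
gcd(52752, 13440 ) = 336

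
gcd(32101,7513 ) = 683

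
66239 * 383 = 25369537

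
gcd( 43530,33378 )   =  6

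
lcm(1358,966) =93702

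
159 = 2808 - 2649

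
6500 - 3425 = 3075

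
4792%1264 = 1000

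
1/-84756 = -1/84756 =- 0.00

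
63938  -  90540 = -26602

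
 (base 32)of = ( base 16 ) 30f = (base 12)553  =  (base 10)783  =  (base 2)1100001111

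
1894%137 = 113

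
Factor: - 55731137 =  - 7^1*11^1*103^1*7027^1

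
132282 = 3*44094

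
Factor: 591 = 3^1*197^1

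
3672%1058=498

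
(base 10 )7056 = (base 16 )1B90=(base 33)6FR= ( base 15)2156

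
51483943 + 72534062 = 124018005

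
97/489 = 97/489 = 0.20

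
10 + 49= 59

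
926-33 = 893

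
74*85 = 6290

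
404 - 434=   -  30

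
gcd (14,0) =14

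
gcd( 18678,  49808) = 6226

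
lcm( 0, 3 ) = 0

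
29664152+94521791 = 124185943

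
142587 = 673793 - 531206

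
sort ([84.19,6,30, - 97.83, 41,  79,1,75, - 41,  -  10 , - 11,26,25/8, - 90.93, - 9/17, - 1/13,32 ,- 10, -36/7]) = [ - 97.83, - 90.93, - 41,  -  11, - 10, - 10,  -  36/7, - 9/17,  -  1/13, 1, 25/8,  6,26,30,  32,41, 75, 79, 84.19] 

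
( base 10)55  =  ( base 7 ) 106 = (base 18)31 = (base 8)67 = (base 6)131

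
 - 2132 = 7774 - 9906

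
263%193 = 70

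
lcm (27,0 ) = 0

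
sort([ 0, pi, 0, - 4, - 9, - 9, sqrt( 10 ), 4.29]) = [-9,-9, - 4,0 , 0,pi , sqrt(10),4.29]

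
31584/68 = 464 + 8/17 = 464.47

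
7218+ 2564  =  9782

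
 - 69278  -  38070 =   -  107348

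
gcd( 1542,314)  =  2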